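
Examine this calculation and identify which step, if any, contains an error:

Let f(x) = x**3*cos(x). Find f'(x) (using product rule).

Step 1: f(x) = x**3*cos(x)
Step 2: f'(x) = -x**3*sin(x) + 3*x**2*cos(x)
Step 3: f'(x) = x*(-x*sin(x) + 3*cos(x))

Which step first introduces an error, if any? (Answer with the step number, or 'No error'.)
Step 3

Step 3 is incorrect due to a wrong exponent.
The step shows: x*(-x*sin(x) + 3*cos(x))
The correct value should be: x**2*(-x*sin(x) + 3*cos(x))

Explanation: The exponent 2 on x was incorrectly written as 1: the term x**2*(-x*sin(x) + 3*cos(x)) was incorrectly written as x*(-x*sin(x) + 3*cos(x))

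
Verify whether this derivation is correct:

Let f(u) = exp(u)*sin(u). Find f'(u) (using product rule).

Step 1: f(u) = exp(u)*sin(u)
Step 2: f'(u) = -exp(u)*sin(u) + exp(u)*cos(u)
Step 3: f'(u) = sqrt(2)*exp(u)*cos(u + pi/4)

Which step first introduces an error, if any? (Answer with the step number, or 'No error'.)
Step 2

Step 2 is incorrect due to a sign flip.
The step shows: -exp(u)*sin(u) + exp(u)*cos(u)
The correct value should be: exp(u)*sin(u) + exp(u)*cos(u)

Explanation: The sign of one term was flipped: the term exp(u)*sin(u) was incorrectly written as -exp(u)*sin(u)
The later steps are derived from this incorrect expression, so the error originates in Step 2.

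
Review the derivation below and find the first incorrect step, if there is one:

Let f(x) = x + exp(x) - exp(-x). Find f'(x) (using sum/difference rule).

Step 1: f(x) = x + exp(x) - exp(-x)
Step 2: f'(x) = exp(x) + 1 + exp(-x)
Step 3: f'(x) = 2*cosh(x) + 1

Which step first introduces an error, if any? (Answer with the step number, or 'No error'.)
No error

All steps in this derivation are correct.
The final answer f'(x) = 2*cosh(x) + 1 is valid.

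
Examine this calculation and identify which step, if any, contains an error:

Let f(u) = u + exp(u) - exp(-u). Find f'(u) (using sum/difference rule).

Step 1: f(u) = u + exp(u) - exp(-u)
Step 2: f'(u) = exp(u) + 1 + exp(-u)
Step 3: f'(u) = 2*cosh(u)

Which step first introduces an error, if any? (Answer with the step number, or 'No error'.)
Step 3

Step 3 is incorrect due to a dropped term.
The step shows: 2*cosh(u)
The correct value should be: 2*cosh(u) + 1

Explanation: A term was dropped: the term 1 was incorrectly omitted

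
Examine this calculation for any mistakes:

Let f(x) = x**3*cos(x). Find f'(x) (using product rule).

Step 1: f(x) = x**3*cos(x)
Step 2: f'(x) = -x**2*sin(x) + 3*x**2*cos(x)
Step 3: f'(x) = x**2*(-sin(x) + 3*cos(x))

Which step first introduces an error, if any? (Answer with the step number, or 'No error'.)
Step 2

Step 2 is incorrect due to a wrong exponent.
The step shows: -x**2*sin(x) + 3*x**2*cos(x)
The correct value should be: -x**3*sin(x) + 3*x**2*cos(x)

Explanation: The exponent 3 on x was incorrectly written as 2: the term -x**3*sin(x) was incorrectly written as -x**2*sin(x)
The later steps are derived from this incorrect expression, so the error originates in Step 2.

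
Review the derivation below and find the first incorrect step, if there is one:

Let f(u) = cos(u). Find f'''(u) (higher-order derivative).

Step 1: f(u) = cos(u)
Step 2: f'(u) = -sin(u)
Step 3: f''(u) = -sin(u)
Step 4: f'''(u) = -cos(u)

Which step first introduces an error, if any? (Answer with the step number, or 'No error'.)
Step 3

Step 3 is incorrect due to a wrong trig function.
The step shows: -sin(u)
The correct value should be: -cos(u)

Explanation: cos(u) was incorrectly written as sin(u): the term -cos(u) was incorrectly written as -sin(u)
The later steps are derived from this incorrect expression, so the error originates in Step 3.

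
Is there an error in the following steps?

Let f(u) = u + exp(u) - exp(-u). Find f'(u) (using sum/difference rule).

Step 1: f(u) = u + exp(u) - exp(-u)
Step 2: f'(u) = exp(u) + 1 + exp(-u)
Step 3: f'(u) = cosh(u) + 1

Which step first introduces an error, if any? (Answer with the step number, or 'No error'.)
Step 3

Step 3 is incorrect due to a wrong coefficient.
The step shows: cosh(u) + 1
The correct value should be: 2*cosh(u) + 1

Explanation: The coefficient 2 was incorrectly written as 1: the term 2*cosh(u) was incorrectly written as cosh(u)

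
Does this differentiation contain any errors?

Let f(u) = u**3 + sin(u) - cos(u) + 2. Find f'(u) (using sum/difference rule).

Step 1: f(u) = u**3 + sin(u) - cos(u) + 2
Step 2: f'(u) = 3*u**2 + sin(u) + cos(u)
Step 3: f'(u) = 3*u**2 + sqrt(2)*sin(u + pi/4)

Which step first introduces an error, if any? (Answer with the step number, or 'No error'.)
No error

All steps in this derivation are correct.
The final answer f'(u) = 3*u**2 + sqrt(2)*sin(u + pi/4) is valid.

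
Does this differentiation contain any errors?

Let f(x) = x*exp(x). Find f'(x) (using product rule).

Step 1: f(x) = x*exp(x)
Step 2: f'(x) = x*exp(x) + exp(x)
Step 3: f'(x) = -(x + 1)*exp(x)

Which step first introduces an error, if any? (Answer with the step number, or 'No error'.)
Step 3

Step 3 is incorrect due to a sign flip.
The step shows: -(x + 1)*exp(x)
The correct value should be: (x + 1)*exp(x)

Explanation: The sign of the whole expression was flipped: the term (x + 1)*exp(x) was incorrectly written as -(x + 1)*exp(x)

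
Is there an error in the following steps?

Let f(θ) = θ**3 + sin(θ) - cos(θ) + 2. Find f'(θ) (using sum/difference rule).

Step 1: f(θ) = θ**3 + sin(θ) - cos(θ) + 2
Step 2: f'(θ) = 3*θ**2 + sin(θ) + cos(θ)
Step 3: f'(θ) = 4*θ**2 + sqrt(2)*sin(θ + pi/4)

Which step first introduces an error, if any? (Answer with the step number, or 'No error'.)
Step 3

Step 3 is incorrect due to a wrong coefficient.
The step shows: 4*θ**2 + sqrt(2)*sin(θ + pi/4)
The correct value should be: 3*θ**2 + sqrt(2)*sin(θ + pi/4)

Explanation: The coefficient 3 was incorrectly written as 4: the term 3*θ**2 was incorrectly written as 4*θ**2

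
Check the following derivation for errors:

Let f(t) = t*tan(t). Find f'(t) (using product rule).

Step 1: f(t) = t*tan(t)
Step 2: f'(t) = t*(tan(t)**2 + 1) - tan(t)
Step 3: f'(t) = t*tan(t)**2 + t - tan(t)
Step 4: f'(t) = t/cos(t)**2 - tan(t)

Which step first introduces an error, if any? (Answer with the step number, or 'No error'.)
Step 2

Step 2 is incorrect due to a sign flip.
The step shows: t*(tan(t)**2 + 1) - tan(t)
The correct value should be: t*(tan(t)**2 + 1) + tan(t)

Explanation: The sign of one term was flipped: the term tan(t) was incorrectly written as -tan(t)
The later steps are derived from this incorrect expression, so the error originates in Step 2.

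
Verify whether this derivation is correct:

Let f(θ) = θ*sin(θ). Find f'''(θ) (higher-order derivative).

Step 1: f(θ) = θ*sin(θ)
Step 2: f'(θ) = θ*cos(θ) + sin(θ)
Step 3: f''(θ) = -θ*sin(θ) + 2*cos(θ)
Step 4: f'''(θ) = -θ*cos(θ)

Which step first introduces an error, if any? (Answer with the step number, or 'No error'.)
Step 4

Step 4 is incorrect due to a dropped term.
The step shows: -θ*cos(θ)
The correct value should be: -θ*cos(θ) - 3*sin(θ)

Explanation: A term was dropped: the term -3*sin(θ) was incorrectly omitted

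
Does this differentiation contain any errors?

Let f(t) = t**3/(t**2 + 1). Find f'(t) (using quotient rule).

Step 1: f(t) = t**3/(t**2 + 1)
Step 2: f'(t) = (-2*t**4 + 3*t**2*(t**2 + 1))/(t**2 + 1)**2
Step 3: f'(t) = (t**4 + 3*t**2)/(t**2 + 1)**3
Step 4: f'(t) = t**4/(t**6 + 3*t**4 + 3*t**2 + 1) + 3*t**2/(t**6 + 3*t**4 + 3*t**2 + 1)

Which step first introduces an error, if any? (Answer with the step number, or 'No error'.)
Step 3

Step 3 is incorrect due to a wrong exponent.
The step shows: (t**4 + 3*t**2)/(t**2 + 1)**3
The correct value should be: (t**4 + 3*t**2)/(t**2 + 1)**2

Explanation: The exponent -2 on t**2 + 1 was incorrectly written as -3: the term (t**4 + 3*t**2)/(t**2 + 1)**2 was incorrectly written as (t**4 + 3*t**2)/(t**2 + 1)**3
The later steps are derived from this incorrect expression, so the error originates in Step 3.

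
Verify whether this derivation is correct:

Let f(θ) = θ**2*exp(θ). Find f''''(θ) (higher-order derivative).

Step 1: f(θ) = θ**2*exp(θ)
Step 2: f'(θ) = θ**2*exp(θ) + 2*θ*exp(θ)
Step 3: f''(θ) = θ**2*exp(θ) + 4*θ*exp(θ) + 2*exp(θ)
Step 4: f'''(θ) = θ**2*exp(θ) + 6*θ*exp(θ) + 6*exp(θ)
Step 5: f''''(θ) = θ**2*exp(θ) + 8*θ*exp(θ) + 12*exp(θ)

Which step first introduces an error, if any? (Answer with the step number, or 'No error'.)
No error

All steps in this derivation are correct.
The final answer f''''(θ) = θ**2*exp(θ) + 8*θ*exp(θ) + 12*exp(θ) is valid.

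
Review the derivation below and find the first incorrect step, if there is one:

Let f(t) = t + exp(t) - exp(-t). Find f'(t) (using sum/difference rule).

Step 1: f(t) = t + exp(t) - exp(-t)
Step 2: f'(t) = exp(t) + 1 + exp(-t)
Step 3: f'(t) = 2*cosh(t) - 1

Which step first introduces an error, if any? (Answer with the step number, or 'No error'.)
Step 3

Step 3 is incorrect due to a sign flip.
The step shows: 2*cosh(t) - 1
The correct value should be: 2*cosh(t) + 1

Explanation: The sign of one term was flipped: the term 1 was incorrectly written as -1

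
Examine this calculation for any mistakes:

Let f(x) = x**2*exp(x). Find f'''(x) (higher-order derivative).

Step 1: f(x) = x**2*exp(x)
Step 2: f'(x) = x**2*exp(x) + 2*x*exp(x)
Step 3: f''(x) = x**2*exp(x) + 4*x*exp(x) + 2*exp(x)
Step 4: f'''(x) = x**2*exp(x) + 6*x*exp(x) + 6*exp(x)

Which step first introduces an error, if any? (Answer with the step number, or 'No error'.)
No error

All steps in this derivation are correct.
The final answer f'''(x) = x**2*exp(x) + 6*x*exp(x) + 6*exp(x) is valid.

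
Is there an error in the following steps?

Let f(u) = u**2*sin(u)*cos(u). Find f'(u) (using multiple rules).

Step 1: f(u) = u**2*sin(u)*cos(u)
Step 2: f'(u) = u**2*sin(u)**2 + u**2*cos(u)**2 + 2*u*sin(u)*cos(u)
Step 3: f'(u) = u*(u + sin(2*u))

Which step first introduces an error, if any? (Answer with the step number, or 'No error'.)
Step 2

Step 2 is incorrect due to a sign flip.
The step shows: u**2*sin(u)**2 + u**2*cos(u)**2 + 2*u*sin(u)*cos(u)
The correct value should be: -u**2*sin(u)**2 + u**2*cos(u)**2 + 2*u*sin(u)*cos(u)

Explanation: The sign of one term was flipped: the term -u**2*sin(u)**2 was incorrectly written as u**2*sin(u)**2
The later steps are derived from this incorrect expression, so the error originates in Step 2.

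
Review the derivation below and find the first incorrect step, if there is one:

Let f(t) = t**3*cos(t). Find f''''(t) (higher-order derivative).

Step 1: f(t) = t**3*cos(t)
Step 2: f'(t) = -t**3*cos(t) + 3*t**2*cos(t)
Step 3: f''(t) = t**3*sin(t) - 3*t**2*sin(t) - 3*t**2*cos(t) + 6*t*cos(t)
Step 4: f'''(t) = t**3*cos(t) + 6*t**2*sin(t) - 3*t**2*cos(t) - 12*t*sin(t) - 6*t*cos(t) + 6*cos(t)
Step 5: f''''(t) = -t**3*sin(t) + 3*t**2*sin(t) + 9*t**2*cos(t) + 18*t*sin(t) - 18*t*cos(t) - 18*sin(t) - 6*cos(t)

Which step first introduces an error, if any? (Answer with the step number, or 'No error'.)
Step 2

Step 2 is incorrect due to a wrong trig function.
The step shows: -t**3*cos(t) + 3*t**2*cos(t)
The correct value should be: -t**3*sin(t) + 3*t**2*cos(t)

Explanation: sin(t) was incorrectly written as cos(t): the term -t**3*sin(t) was incorrectly written as -t**3*cos(t)
The later steps are derived from this incorrect expression, so the error originates in Step 2.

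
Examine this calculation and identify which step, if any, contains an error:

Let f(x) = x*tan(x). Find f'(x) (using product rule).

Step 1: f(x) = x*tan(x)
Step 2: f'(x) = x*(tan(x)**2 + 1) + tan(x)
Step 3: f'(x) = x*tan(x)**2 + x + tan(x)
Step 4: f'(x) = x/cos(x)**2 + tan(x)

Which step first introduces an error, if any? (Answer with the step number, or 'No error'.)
No error

All steps in this derivation are correct.
The final answer f'(x) = x/cos(x)**2 + tan(x) is valid.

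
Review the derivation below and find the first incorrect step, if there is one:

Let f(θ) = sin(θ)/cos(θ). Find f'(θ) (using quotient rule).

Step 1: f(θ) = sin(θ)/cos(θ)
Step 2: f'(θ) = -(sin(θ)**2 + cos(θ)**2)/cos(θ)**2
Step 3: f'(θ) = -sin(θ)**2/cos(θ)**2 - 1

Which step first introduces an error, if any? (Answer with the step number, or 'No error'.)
Step 2

Step 2 is incorrect due to a sign flip.
The step shows: -(sin(θ)**2 + cos(θ)**2)/cos(θ)**2
The correct value should be: (sin(θ)**2 + cos(θ)**2)/cos(θ)**2

Explanation: The sign of the whole expression was flipped: the term (sin(θ)**2 + cos(θ)**2)/cos(θ)**2 was incorrectly written as -(sin(θ)**2 + cos(θ)**2)/cos(θ)**2
The later steps are derived from this incorrect expression, so the error originates in Step 2.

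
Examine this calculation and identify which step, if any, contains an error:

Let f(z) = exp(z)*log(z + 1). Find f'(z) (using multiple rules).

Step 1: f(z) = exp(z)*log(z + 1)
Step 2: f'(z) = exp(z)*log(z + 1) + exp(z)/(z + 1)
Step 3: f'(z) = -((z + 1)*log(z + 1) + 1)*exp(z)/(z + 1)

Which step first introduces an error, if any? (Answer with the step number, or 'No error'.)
Step 3

Step 3 is incorrect due to a sign flip.
The step shows: -((z + 1)*log(z + 1) + 1)*exp(z)/(z + 1)
The correct value should be: ((z + 1)*log(z + 1) + 1)*exp(z)/(z + 1)

Explanation: The sign of the whole expression was flipped: the term ((z + 1)*log(z + 1) + 1)*exp(z)/(z + 1) was incorrectly written as -((z + 1)*log(z + 1) + 1)*exp(z)/(z + 1)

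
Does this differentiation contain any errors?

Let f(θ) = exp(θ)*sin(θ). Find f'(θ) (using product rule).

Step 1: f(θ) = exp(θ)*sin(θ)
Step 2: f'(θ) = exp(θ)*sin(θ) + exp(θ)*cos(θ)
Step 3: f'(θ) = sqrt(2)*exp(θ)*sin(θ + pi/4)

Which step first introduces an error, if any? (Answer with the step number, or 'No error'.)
No error

All steps in this derivation are correct.
The final answer f'(θ) = sqrt(2)*exp(θ)*sin(θ + pi/4) is valid.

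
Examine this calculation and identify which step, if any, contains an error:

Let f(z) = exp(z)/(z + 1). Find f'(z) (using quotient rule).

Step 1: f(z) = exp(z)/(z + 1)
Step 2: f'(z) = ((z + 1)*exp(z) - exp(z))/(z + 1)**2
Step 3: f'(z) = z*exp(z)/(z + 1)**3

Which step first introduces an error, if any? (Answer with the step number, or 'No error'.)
Step 3

Step 3 is incorrect due to a wrong exponent.
The step shows: z*exp(z)/(z + 1)**3
The correct value should be: z*exp(z)/(z + 1)**2

Explanation: The exponent -2 on z + 1 was incorrectly written as -3: the term z*exp(z)/(z + 1)**2 was incorrectly written as z*exp(z)/(z + 1)**3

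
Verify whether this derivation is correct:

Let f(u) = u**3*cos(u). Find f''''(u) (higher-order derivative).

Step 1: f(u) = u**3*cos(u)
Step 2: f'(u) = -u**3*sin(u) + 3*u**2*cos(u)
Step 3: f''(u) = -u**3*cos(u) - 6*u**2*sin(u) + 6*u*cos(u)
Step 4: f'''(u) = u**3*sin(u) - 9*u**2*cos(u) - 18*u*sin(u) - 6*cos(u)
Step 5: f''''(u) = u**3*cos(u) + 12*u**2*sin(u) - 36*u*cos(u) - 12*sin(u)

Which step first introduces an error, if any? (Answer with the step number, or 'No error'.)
Step 4

Step 4 is incorrect due to a sign flip.
The step shows: u**3*sin(u) - 9*u**2*cos(u) - 18*u*sin(u) - 6*cos(u)
The correct value should be: u**3*sin(u) - 9*u**2*cos(u) - 18*u*sin(u) + 6*cos(u)

Explanation: The sign of one term was flipped: the term 6*cos(u) was incorrectly written as -6*cos(u)
The later steps are derived from this incorrect expression, so the error originates in Step 4.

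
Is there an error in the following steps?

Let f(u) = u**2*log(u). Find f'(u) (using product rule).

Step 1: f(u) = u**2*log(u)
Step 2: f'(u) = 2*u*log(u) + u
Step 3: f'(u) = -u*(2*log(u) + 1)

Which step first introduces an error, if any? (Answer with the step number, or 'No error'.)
Step 3

Step 3 is incorrect due to a sign flip.
The step shows: -u*(2*log(u) + 1)
The correct value should be: u*(2*log(u) + 1)

Explanation: The sign of the whole expression was flipped: the term u*(2*log(u) + 1) was incorrectly written as -u*(2*log(u) + 1)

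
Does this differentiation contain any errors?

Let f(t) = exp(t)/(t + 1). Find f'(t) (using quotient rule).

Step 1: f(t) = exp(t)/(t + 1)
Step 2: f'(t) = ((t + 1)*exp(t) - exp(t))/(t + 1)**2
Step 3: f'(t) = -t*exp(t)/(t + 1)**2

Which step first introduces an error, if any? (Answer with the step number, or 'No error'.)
Step 3

Step 3 is incorrect due to a sign flip.
The step shows: -t*exp(t)/(t + 1)**2
The correct value should be: t*exp(t)/(t + 1)**2

Explanation: The sign of the whole expression was flipped: the term t*exp(t)/(t + 1)**2 was incorrectly written as -t*exp(t)/(t + 1)**2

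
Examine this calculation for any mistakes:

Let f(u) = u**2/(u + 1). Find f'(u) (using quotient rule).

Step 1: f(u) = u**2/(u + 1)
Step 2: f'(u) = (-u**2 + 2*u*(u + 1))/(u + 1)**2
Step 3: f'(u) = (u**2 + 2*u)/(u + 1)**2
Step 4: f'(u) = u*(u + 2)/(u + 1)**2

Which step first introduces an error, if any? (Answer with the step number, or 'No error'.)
No error

All steps in this derivation are correct.
The final answer f'(u) = u*(u + 2)/(u + 1)**2 is valid.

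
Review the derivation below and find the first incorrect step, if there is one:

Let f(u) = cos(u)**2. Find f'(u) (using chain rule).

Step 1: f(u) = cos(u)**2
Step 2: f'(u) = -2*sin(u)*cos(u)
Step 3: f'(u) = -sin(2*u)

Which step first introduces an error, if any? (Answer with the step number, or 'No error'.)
No error

All steps in this derivation are correct.
The final answer f'(u) = -sin(2*u) is valid.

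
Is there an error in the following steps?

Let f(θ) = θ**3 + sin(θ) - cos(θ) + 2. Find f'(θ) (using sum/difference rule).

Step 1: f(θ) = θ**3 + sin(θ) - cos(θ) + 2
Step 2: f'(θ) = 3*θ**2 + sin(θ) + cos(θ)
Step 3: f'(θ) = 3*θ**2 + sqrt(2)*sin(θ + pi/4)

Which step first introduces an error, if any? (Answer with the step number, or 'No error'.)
No error

All steps in this derivation are correct.
The final answer f'(θ) = 3*θ**2 + sqrt(2)*sin(θ + pi/4) is valid.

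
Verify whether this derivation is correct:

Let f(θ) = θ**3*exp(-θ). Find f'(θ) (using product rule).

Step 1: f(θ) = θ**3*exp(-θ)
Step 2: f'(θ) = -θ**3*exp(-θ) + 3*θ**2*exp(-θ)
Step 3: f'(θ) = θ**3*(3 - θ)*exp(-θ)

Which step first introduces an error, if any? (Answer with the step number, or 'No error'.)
Step 3

Step 3 is incorrect due to a wrong exponent.
The step shows: θ**3*(3 - θ)*exp(-θ)
The correct value should be: θ**2*(3 - θ)*exp(-θ)

Explanation: The exponent 2 on θ was incorrectly written as 3: the term θ**2*(3 - θ)*exp(-θ) was incorrectly written as θ**3*(3 - θ)*exp(-θ)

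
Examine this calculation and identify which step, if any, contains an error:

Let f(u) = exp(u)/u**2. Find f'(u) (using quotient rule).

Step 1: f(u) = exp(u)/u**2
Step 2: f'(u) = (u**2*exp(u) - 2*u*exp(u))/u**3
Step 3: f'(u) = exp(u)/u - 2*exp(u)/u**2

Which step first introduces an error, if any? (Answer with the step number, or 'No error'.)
Step 2

Step 2 is incorrect due to a wrong exponent.
The step shows: (u**2*exp(u) - 2*u*exp(u))/u**3
The correct value should be: (u**2*exp(u) - 2*u*exp(u))/u**4

Explanation: The exponent -4 on u was incorrectly written as -3: the term (u**2*exp(u) - 2*u*exp(u))/u**4 was incorrectly written as (u**2*exp(u) - 2*u*exp(u))/u**3
The later steps are derived from this incorrect expression, so the error originates in Step 2.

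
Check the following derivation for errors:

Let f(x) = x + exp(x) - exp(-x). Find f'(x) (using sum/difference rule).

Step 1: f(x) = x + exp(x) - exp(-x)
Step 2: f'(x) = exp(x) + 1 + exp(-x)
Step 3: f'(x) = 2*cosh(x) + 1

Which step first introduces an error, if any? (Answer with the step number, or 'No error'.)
No error

All steps in this derivation are correct.
The final answer f'(x) = 2*cosh(x) + 1 is valid.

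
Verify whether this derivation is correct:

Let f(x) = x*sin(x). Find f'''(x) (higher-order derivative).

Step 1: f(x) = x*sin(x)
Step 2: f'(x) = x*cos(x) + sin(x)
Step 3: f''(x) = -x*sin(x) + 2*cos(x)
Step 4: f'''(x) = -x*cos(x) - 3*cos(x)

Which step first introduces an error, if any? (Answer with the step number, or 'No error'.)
Step 4

Step 4 is incorrect due to a wrong trig function.
The step shows: -x*cos(x) - 3*cos(x)
The correct value should be: -x*cos(x) - 3*sin(x)

Explanation: sin(x) was incorrectly written as cos(x): the term -3*sin(x) was incorrectly written as -3*cos(x)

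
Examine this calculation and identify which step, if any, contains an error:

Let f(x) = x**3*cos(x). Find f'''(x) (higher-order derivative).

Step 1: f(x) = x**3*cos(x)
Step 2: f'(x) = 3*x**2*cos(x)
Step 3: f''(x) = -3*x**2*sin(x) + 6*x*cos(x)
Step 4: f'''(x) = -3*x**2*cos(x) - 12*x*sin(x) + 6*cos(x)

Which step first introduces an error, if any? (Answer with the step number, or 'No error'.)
Step 2

Step 2 is incorrect due to a dropped term.
The step shows: 3*x**2*cos(x)
The correct value should be: -x**3*sin(x) + 3*x**2*cos(x)

Explanation: A term was dropped: the term -x**3*sin(x) was incorrectly omitted
The later steps are derived from this incorrect expression, so the error originates in Step 2.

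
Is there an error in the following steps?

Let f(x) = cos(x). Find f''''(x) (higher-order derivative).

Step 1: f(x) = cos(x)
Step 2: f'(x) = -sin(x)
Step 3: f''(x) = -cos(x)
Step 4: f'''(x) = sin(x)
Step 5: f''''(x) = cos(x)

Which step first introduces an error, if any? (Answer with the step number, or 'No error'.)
No error

All steps in this derivation are correct.
The final answer f''''(x) = cos(x) is valid.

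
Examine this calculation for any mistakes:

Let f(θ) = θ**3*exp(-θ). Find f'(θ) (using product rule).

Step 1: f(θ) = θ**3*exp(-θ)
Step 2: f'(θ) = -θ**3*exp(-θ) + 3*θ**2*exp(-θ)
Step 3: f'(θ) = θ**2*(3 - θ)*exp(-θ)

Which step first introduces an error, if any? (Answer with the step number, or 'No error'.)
No error

All steps in this derivation are correct.
The final answer f'(θ) = θ**2*(3 - θ)*exp(-θ) is valid.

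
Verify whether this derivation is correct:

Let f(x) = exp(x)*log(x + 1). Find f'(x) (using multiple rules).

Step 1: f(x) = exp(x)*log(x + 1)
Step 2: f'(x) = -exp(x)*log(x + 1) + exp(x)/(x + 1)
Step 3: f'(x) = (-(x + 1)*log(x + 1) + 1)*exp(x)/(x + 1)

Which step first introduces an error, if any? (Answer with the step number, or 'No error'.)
Step 2

Step 2 is incorrect due to a sign flip.
The step shows: -exp(x)*log(x + 1) + exp(x)/(x + 1)
The correct value should be: exp(x)*log(x + 1) + exp(x)/(x + 1)

Explanation: The sign of one term was flipped: the term exp(x)*log(x + 1) was incorrectly written as -exp(x)*log(x + 1)
The later steps are derived from this incorrect expression, so the error originates in Step 2.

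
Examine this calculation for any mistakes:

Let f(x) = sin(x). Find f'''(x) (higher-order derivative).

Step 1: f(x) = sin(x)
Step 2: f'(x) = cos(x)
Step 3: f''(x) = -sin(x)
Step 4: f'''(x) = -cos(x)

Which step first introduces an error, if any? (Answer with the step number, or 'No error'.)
No error

All steps in this derivation are correct.
The final answer f'''(x) = -cos(x) is valid.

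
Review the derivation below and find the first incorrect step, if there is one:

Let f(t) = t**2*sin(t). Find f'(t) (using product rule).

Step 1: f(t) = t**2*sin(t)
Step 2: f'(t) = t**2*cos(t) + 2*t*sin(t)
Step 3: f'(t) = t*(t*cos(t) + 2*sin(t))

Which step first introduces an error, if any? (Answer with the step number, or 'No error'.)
No error

All steps in this derivation are correct.
The final answer f'(t) = t*(t*cos(t) + 2*sin(t)) is valid.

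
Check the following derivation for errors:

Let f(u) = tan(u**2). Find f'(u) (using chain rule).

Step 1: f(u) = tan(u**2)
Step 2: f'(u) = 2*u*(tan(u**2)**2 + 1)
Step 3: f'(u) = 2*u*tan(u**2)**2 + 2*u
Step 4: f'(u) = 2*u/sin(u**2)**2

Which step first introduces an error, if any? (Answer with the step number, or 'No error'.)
Step 4

Step 4 is incorrect due to a wrong trig function.
The step shows: 2*u/sin(u**2)**2
The correct value should be: 2*u/cos(u**2)**2

Explanation: cos(u**2) was incorrectly written as sin(u**2): the term 2*u/cos(u**2)**2 was incorrectly written as 2*u/sin(u**2)**2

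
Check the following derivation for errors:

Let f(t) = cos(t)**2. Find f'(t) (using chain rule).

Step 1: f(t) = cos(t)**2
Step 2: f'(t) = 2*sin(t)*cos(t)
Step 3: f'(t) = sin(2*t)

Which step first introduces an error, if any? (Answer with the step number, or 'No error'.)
Step 2

Step 2 is incorrect due to a sign flip.
The step shows: 2*sin(t)*cos(t)
The correct value should be: -2*sin(t)*cos(t)

Explanation: The sign of the whole expression was flipped: the term -2*sin(t)*cos(t) was incorrectly written as 2*sin(t)*cos(t)
The later steps are derived from this incorrect expression, so the error originates in Step 2.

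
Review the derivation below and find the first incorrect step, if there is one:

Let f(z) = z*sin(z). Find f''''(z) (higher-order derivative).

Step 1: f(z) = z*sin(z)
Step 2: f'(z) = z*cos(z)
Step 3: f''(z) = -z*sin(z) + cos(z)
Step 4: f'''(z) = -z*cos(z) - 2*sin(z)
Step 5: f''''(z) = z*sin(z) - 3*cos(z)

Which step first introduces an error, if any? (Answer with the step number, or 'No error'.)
Step 2

Step 2 is incorrect due to a dropped term.
The step shows: z*cos(z)
The correct value should be: z*cos(z) + sin(z)

Explanation: A term was dropped: the term sin(z) was incorrectly omitted
The later steps are derived from this incorrect expression, so the error originates in Step 2.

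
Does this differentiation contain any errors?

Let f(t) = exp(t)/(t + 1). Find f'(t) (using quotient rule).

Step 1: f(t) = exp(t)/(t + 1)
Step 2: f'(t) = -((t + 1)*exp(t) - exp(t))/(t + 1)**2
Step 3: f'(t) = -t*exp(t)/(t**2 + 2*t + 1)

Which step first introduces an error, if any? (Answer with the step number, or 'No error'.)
Step 2

Step 2 is incorrect due to a sign flip.
The step shows: -((t + 1)*exp(t) - exp(t))/(t + 1)**2
The correct value should be: ((t + 1)*exp(t) - exp(t))/(t + 1)**2

Explanation: The sign of the whole expression was flipped: the term ((t + 1)*exp(t) - exp(t))/(t + 1)**2 was incorrectly written as -((t + 1)*exp(t) - exp(t))/(t + 1)**2
The later steps are derived from this incorrect expression, so the error originates in Step 2.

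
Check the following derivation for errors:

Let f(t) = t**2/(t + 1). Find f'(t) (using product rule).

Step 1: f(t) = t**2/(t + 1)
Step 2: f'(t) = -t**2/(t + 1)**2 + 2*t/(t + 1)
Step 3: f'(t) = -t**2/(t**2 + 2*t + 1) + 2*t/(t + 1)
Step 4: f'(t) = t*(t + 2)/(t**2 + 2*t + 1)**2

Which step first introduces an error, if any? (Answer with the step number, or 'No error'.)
Step 4

Step 4 is incorrect due to a wrong exponent.
The step shows: t*(t + 2)/(t**2 + 2*t + 1)**2
The correct value should be: t*(t + 2)/(t**2 + 2*t + 1)

Explanation: The exponent -1 on t**2 + 2*t + 1 was incorrectly written as -2: the term t*(t + 2)/(t**2 + 2*t + 1) was incorrectly written as t*(t + 2)/(t**2 + 2*t + 1)**2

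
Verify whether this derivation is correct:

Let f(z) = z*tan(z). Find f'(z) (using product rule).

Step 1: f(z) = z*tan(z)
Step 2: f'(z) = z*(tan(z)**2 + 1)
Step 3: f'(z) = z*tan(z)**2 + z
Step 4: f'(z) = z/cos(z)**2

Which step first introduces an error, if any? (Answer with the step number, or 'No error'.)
Step 2

Step 2 is incorrect due to a dropped term.
The step shows: z*(tan(z)**2 + 1)
The correct value should be: z*(tan(z)**2 + 1) + tan(z)

Explanation: A term was dropped: the term tan(z) was incorrectly omitted
The later steps are derived from this incorrect expression, so the error originates in Step 2.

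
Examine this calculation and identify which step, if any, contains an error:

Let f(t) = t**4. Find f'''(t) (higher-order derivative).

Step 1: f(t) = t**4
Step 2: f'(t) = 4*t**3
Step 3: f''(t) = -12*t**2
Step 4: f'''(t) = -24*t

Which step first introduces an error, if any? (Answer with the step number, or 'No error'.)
Step 3

Step 3 is incorrect due to a sign flip.
The step shows: -12*t**2
The correct value should be: 12*t**2

Explanation: The sign of the whole expression was flipped: the term 12*t**2 was incorrectly written as -12*t**2
The later steps are derived from this incorrect expression, so the error originates in Step 3.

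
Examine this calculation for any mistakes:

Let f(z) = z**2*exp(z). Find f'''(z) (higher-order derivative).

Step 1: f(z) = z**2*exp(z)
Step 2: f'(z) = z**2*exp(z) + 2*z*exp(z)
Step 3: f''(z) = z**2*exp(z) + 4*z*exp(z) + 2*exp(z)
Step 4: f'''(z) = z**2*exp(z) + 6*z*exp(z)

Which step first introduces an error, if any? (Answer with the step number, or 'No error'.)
Step 4

Step 4 is incorrect due to a dropped term.
The step shows: z**2*exp(z) + 6*z*exp(z)
The correct value should be: z**2*exp(z) + 6*z*exp(z) + 6*exp(z)

Explanation: A term was dropped: the term 6*exp(z) was incorrectly omitted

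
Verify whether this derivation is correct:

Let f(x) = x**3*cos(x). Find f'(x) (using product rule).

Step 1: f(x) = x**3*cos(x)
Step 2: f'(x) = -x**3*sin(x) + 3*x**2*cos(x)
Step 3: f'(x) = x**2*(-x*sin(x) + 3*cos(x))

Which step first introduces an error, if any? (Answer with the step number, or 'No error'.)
No error

All steps in this derivation are correct.
The final answer f'(x) = x**2*(-x*sin(x) + 3*cos(x)) is valid.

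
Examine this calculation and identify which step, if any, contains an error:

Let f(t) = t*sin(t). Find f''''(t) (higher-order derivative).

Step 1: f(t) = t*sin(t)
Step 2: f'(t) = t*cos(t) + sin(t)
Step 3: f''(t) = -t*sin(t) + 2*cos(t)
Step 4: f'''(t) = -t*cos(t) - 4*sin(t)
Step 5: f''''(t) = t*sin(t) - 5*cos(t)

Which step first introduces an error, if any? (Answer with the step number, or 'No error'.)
Step 4

Step 4 is incorrect due to a wrong coefficient.
The step shows: -t*cos(t) - 4*sin(t)
The correct value should be: -t*cos(t) - 3*sin(t)

Explanation: The coefficient -3 was incorrectly written as -4: the term -3*sin(t) was incorrectly written as -4*sin(t)
The later steps are derived from this incorrect expression, so the error originates in Step 4.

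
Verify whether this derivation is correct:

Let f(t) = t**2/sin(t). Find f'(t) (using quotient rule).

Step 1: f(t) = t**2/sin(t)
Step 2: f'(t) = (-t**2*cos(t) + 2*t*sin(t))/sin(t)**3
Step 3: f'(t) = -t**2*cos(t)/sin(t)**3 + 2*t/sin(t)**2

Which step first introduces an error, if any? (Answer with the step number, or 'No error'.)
Step 2

Step 2 is incorrect due to a wrong exponent.
The step shows: (-t**2*cos(t) + 2*t*sin(t))/sin(t)**3
The correct value should be: (-t**2*cos(t) + 2*t*sin(t))/sin(t)**2

Explanation: The exponent -2 on sin(t) was incorrectly written as -3: the term (-t**2*cos(t) + 2*t*sin(t))/sin(t)**2 was incorrectly written as (-t**2*cos(t) + 2*t*sin(t))/sin(t)**3
The later steps are derived from this incorrect expression, so the error originates in Step 2.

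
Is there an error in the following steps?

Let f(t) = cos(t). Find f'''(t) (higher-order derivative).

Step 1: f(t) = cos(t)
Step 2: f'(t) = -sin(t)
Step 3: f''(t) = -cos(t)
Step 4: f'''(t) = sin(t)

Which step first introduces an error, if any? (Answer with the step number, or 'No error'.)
No error

All steps in this derivation are correct.
The final answer f'''(t) = sin(t) is valid.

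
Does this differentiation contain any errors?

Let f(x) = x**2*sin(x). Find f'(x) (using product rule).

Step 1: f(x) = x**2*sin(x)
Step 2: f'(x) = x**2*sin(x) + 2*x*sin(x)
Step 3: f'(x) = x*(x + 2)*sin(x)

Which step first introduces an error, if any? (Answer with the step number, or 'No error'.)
Step 2

Step 2 is incorrect due to a wrong trig function.
The step shows: x**2*sin(x) + 2*x*sin(x)
The correct value should be: x**2*cos(x) + 2*x*sin(x)

Explanation: cos(x) was incorrectly written as sin(x): the term x**2*cos(x) was incorrectly written as x**2*sin(x)
The later steps are derived from this incorrect expression, so the error originates in Step 2.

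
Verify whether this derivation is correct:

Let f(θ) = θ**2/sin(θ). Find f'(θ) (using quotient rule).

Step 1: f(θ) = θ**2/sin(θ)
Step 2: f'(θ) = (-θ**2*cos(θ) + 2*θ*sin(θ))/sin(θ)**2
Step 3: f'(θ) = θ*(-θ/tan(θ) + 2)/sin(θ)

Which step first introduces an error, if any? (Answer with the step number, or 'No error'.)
No error

All steps in this derivation are correct.
The final answer f'(θ) = θ*(-θ/tan(θ) + 2)/sin(θ) is valid.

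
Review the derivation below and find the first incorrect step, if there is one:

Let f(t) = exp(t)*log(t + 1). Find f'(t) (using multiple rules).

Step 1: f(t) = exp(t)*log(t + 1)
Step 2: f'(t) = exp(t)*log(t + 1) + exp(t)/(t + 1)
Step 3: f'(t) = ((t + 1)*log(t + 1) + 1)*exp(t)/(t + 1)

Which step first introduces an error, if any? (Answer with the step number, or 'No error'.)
No error

All steps in this derivation are correct.
The final answer f'(t) = ((t + 1)*log(t + 1) + 1)*exp(t)/(t + 1) is valid.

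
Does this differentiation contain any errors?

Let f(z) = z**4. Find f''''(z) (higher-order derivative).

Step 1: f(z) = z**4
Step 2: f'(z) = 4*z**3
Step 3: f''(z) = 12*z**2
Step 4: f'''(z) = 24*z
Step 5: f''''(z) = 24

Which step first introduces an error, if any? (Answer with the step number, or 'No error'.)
No error

All steps in this derivation are correct.
The final answer f''''(z) = 24 is valid.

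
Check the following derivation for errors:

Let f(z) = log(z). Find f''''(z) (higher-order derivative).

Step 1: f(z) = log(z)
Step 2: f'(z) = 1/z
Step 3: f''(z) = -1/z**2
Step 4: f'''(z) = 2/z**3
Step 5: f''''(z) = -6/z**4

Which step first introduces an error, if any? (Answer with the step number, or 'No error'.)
No error

All steps in this derivation are correct.
The final answer f''''(z) = -6/z**4 is valid.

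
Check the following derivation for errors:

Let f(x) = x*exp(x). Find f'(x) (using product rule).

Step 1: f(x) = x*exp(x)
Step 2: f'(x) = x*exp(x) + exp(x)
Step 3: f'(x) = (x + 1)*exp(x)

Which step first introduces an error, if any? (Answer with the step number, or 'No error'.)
No error

All steps in this derivation are correct.
The final answer f'(x) = (x + 1)*exp(x) is valid.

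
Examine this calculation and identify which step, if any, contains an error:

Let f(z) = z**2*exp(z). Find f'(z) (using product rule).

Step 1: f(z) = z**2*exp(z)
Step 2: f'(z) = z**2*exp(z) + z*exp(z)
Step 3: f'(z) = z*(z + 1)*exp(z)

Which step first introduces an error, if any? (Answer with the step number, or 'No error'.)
Step 2

Step 2 is incorrect due to a wrong coefficient.
The step shows: z**2*exp(z) + z*exp(z)
The correct value should be: z**2*exp(z) + 2*z*exp(z)

Explanation: The coefficient 2 was incorrectly written as 1: the term 2*z*exp(z) was incorrectly written as z*exp(z)
The later steps are derived from this incorrect expression, so the error originates in Step 2.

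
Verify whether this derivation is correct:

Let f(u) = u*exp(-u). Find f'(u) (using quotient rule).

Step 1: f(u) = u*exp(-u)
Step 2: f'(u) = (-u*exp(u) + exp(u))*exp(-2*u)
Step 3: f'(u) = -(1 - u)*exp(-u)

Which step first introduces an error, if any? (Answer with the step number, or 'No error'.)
Step 3

Step 3 is incorrect due to a sign flip.
The step shows: -(1 - u)*exp(-u)
The correct value should be: (1 - u)*exp(-u)

Explanation: The sign of the whole expression was flipped: the term (1 - u)*exp(-u) was incorrectly written as -(1 - u)*exp(-u)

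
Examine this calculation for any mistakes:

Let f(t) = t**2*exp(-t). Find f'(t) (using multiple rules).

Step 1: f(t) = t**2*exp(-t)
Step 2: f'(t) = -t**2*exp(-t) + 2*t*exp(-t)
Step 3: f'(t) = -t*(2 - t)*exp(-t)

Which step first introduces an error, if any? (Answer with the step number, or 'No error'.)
Step 3

Step 3 is incorrect due to a sign flip.
The step shows: -t*(2 - t)*exp(-t)
The correct value should be: t*(2 - t)*exp(-t)

Explanation: The sign of the whole expression was flipped: the term t*(2 - t)*exp(-t) was incorrectly written as -t*(2 - t)*exp(-t)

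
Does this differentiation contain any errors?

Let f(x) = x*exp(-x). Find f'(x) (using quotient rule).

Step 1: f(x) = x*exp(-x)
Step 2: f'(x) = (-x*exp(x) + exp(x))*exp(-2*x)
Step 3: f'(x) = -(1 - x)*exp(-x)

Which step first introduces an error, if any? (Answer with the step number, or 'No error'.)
Step 3

Step 3 is incorrect due to a sign flip.
The step shows: -(1 - x)*exp(-x)
The correct value should be: (1 - x)*exp(-x)

Explanation: The sign of the whole expression was flipped: the term (1 - x)*exp(-x) was incorrectly written as -(1 - x)*exp(-x)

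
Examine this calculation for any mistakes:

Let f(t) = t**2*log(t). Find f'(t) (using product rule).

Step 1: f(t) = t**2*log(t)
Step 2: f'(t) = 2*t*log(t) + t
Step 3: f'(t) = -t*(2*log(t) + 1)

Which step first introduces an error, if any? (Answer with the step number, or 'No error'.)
Step 3

Step 3 is incorrect due to a sign flip.
The step shows: -t*(2*log(t) + 1)
The correct value should be: t*(2*log(t) + 1)

Explanation: The sign of the whole expression was flipped: the term t*(2*log(t) + 1) was incorrectly written as -t*(2*log(t) + 1)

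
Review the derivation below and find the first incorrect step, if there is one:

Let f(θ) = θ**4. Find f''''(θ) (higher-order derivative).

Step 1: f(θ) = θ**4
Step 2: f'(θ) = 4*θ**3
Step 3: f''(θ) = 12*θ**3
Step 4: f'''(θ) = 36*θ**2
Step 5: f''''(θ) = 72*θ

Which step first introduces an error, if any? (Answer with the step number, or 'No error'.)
Step 3

Step 3 is incorrect due to a wrong exponent.
The step shows: 12*θ**3
The correct value should be: 12*θ**2

Explanation: The exponent 2 on θ was incorrectly written as 3: the term 12*θ**2 was incorrectly written as 12*θ**3
The later steps are derived from this incorrect expression, so the error originates in Step 3.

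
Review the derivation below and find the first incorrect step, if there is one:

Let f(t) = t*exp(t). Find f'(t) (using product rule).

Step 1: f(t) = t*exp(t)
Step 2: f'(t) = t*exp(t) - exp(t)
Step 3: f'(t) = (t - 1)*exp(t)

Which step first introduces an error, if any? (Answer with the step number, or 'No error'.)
Step 2

Step 2 is incorrect due to a sign flip.
The step shows: t*exp(t) - exp(t)
The correct value should be: t*exp(t) + exp(t)

Explanation: The sign of one term was flipped: the term exp(t) was incorrectly written as -exp(t)
The later steps are derived from this incorrect expression, so the error originates in Step 2.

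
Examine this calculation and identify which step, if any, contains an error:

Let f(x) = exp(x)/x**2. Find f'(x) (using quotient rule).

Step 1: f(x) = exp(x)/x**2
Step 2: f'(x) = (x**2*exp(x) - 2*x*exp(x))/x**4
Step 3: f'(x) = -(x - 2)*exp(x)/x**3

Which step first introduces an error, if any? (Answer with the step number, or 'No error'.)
Step 3

Step 3 is incorrect due to a sign flip.
The step shows: -(x - 2)*exp(x)/x**3
The correct value should be: (x - 2)*exp(x)/x**3

Explanation: The sign of the whole expression was flipped: the term (x - 2)*exp(x)/x**3 was incorrectly written as -(x - 2)*exp(x)/x**3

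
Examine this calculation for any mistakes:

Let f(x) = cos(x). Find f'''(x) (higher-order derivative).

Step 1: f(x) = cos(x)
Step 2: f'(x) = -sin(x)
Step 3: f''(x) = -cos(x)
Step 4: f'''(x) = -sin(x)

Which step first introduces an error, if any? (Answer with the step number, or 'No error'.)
Step 4

Step 4 is incorrect due to a sign flip.
The step shows: -sin(x)
The correct value should be: sin(x)

Explanation: The sign of the whole expression was flipped: the term sin(x) was incorrectly written as -sin(x)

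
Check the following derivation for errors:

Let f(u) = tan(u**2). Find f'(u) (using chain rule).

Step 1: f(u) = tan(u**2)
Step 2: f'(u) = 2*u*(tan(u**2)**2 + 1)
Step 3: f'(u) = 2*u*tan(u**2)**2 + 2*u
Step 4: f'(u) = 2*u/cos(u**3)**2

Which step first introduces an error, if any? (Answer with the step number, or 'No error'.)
Step 4

Step 4 is incorrect due to a wrong exponent.
The step shows: 2*u/cos(u**3)**2
The correct value should be: 2*u/cos(u**2)**2

Explanation: The exponent 2 on u was incorrectly written as 3: the term 2*u/cos(u**2)**2 was incorrectly written as 2*u/cos(u**3)**2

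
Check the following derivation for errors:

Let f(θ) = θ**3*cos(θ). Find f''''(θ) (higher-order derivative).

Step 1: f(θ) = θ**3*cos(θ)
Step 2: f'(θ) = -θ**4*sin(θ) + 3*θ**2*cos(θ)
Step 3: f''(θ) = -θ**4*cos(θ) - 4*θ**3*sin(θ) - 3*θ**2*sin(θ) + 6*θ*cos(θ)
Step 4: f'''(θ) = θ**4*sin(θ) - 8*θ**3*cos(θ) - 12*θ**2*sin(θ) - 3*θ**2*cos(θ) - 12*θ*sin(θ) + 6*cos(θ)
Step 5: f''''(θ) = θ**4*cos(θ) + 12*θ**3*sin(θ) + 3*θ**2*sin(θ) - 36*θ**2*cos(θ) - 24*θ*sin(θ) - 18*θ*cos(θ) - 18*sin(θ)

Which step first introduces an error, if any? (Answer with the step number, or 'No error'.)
Step 2

Step 2 is incorrect due to a wrong exponent.
The step shows: -θ**4*sin(θ) + 3*θ**2*cos(θ)
The correct value should be: -θ**3*sin(θ) + 3*θ**2*cos(θ)

Explanation: The exponent 3 on θ was incorrectly written as 4: the term -θ**3*sin(θ) was incorrectly written as -θ**4*sin(θ)
The later steps are derived from this incorrect expression, so the error originates in Step 2.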